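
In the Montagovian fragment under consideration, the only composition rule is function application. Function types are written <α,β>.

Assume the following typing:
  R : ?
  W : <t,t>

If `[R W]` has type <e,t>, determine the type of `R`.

For [R W] to have type <e,t> with W of type <t,t>, R must be the function: R : <<t,t>,<e,t>>.

<<t,t>,<e,t>>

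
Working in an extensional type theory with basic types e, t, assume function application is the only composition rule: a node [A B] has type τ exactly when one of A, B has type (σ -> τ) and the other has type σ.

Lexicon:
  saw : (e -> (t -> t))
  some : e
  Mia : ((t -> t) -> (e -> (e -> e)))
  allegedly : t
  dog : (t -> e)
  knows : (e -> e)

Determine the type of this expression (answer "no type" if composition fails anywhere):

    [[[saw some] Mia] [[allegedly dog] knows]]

(e -> e)

[saw some] — saw of type (e -> (t -> t)) combines with some of type e: type (t -> t).
[[saw some] Mia] — Mia of type ((t -> t) -> (e -> (e -> e))) combines with [saw some] of type (t -> t): type (e -> (e -> e)).
[allegedly dog] — dog of type (t -> e) combines with allegedly of type t: type e.
[[allegedly dog] knows] — knows of type (e -> e) combines with [allegedly dog] of type e: type e.
[[[saw some] Mia] [[allegedly dog] knows]] — [[saw some] Mia] of type (e -> (e -> e)) combines with [[allegedly dog] knows] of type e: type (e -> e).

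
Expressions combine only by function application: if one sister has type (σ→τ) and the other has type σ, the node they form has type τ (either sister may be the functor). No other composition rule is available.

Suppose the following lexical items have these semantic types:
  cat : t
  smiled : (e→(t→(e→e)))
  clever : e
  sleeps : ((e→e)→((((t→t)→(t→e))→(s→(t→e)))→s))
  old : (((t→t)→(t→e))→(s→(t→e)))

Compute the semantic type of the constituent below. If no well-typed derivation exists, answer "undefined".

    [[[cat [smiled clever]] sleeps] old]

s

[smiled clever]: functor smiled : (e→(t→(e→e))), argument clever : e; result (t→(e→e)).
[cat [smiled clever]]: functor [smiled clever] : (t→(e→e)), argument cat : t; result (e→e).
[[cat [smiled clever]] sleeps]: functor sleeps : ((e→e)→((((t→t)→(t→e))→(s→(t→e)))→s)), argument [cat [smiled clever]] : (e→e); result ((((t→t)→(t→e))→(s→(t→e)))→s).
[[[cat [smiled clever]] sleeps] old]: functor [[cat [smiled clever]] sleeps] : ((((t→t)→(t→e))→(s→(t→e)))→s), argument old : (((t→t)→(t→e))→(s→(t→e))); result s.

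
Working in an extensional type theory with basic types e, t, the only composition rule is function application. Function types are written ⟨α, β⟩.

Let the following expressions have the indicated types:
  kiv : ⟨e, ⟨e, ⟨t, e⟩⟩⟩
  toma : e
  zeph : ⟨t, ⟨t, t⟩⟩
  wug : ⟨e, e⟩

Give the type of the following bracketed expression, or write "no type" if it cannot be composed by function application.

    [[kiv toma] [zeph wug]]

[kiv toma]: ⟨e, ⟨e, ⟨t, e⟩⟩⟩ applied to e yields ⟨e, ⟨t, e⟩⟩.
[zeph wug]: ⟨t, ⟨t, t⟩⟩ and ⟨e, e⟩ cannot combine by function application — type clash.

no type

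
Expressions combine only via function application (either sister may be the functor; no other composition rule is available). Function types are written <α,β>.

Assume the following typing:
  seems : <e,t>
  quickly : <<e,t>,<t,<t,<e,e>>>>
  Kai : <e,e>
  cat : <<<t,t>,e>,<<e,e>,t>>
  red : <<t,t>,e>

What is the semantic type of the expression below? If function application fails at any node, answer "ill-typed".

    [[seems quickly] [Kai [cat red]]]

[seems quickly]: functor quickly : <<e,t>,<t,<t,<e,e>>>>, argument seems : <e,t>; result <t,<t,<e,e>>>.
[cat red]: functor cat : <<<t,t>,e>,<<e,e>,t>>, argument red : <<t,t>,e>; result <<e,e>,t>.
[Kai [cat red]]: functor [cat red] : <<e,e>,t>, argument Kai : <e,e>; result t.
[[seems quickly] [Kai [cat red]]]: functor [seems quickly] : <t,<t,<e,e>>>, argument [Kai [cat red]] : t; result <t,<e,e>>.

<t,<e,e>>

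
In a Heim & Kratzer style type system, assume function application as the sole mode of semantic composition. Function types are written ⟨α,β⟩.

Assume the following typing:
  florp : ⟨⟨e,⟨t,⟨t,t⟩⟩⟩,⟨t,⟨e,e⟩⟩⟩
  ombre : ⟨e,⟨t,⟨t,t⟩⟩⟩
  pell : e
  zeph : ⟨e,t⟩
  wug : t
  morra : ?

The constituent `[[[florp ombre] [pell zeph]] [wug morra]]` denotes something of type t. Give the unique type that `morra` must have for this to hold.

⟨t,⟨⟨e,e⟩,t⟩⟩

At [[[florp ombre] [pell zeph]] [wug morra]] (required: t): [[florp ombre] [pell zeph]] is ⟨e,e⟩, which is not a function with range t; hence [wug morra] is the functor — type ⟨⟨e,e⟩,t⟩.
At [wug morra] (required: ⟨⟨e,e⟩,t⟩): wug is t, which is not a function with range ⟨⟨e,e⟩,t⟩; hence morra is the functor — type ⟨t,⟨⟨e,e⟩,t⟩⟩.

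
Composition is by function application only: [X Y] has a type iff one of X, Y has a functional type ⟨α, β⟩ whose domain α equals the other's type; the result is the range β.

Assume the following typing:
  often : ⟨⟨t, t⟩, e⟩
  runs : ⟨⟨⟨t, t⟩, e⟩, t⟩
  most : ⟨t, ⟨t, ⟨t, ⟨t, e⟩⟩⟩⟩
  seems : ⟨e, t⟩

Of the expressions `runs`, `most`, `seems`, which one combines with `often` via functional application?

runs — combines: runs : ⟨⟨⟨t, t⟩, e⟩, t⟩ takes often : ⟨⟨t, t⟩, e⟩ as argument, giving t.
most : ⟨t, ⟨t, ⟨t, ⟨t, e⟩⟩⟩⟩ — often needs ⟨t, t⟩; most needs t; neither fits.
seems : ⟨e, t⟩ — often needs ⟨t, t⟩; seems needs e; neither fits.

runs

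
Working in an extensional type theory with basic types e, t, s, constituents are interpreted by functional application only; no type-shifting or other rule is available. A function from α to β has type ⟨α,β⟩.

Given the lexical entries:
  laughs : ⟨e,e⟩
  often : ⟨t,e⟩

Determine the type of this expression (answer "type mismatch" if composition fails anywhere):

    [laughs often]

At [laughs often]: neither ⟨e,e⟩ nor ⟨t,e⟩ can take the other as argument; the node is ill-typed.

type mismatch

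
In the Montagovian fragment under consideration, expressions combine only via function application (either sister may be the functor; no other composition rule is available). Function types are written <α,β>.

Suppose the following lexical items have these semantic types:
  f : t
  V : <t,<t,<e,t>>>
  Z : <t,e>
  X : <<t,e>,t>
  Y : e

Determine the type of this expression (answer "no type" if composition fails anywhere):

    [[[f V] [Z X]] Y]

[f V]: <t,<t,<e,t>>> applied to t yields <t,<e,t>>.
[Z X]: <<t,e>,t> applied to <t,e> yields t.
[[f V] [Z X]]: <t,<e,t>> applied to t yields <e,t>.
[[[f V] [Z X]] Y]: <e,t> applied to e yields t.

t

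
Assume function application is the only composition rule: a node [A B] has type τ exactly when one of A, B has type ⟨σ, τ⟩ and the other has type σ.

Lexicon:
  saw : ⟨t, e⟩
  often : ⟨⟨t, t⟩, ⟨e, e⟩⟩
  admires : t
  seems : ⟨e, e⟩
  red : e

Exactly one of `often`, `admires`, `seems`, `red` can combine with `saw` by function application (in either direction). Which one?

often : ⟨⟨t, t⟩, ⟨e, e⟩⟩ — no; saw wants t, and often wants ⟨t, t⟩.
admires — combines: saw : ⟨t, e⟩ takes admires : t as argument, giving e.
seems : ⟨e, e⟩ — no; saw wants t, and seems wants e.
red : e — no; saw wants t, and red wants nothing (atomic).

admires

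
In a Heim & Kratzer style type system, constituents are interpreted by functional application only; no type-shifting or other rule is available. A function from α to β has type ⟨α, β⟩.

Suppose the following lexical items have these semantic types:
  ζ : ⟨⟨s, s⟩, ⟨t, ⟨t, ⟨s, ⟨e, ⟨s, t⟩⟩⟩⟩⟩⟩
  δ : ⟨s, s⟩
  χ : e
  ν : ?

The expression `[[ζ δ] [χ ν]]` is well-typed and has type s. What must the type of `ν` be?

⟨e, ⟨⟨t, ⟨t, ⟨s, ⟨e, ⟨s, t⟩⟩⟩⟩⟩, s⟩⟩

[[ζ δ] [χ ν]] is required to be s. [ζ δ] : ⟨t, ⟨t, ⟨s, ⟨e, ⟨s, t⟩⟩⟩⟩⟩ cannot yield s as functor, so [χ ν] : ⟨⟨t, ⟨t, ⟨s, ⟨e, ⟨s, t⟩⟩⟩⟩⟩, s⟩.
[χ ν] is required to be ⟨⟨t, ⟨t, ⟨s, ⟨e, ⟨s, t⟩⟩⟩⟩⟩, s⟩. χ : e cannot yield ⟨⟨t, ⟨t, ⟨s, ⟨e, ⟨s, t⟩⟩⟩⟩⟩, s⟩ as functor, so ν : ⟨e, ⟨⟨t, ⟨t, ⟨s, ⟨e, ⟨s, t⟩⟩⟩⟩⟩, s⟩⟩.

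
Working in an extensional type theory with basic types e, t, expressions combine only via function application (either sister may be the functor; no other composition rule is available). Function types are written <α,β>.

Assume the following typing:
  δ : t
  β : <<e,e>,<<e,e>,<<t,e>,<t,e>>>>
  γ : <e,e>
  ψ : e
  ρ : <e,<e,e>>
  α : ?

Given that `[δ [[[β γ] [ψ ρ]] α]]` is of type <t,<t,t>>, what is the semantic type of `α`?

[δ [[[β γ] [ψ ρ]] α]] must have type <t,<t,t>>. The sister δ has type t; that is not a function onto <t,<t,t>>, so [[[β γ] [ψ ρ]] α] must be the functor, of type <t,<t,<t,t>>>.
[[[β γ] [ψ ρ]] α] must have type <t,<t,<t,t>>>. The sister [[β γ] [ψ ρ]] has type <<t,e>,<t,e>>; that is not a function onto <t,<t,<t,t>>>, so α must be the functor, of type <<<t,e>,<t,e>>,<t,<t,<t,t>>>>.

<<<t,e>,<t,e>>,<t,<t,<t,t>>>>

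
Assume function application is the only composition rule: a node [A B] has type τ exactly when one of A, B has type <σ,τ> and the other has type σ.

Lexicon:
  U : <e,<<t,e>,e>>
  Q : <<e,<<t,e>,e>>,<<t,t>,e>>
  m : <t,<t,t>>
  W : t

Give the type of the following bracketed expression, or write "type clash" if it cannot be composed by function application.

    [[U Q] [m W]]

[U Q]: <<e,<<t,e>,e>>,<<t,t>,e>> applied to <e,<<t,e>,e>> yields <<t,t>,e>.
[m W]: <t,<t,t>> applied to t yields <t,t>.
[[U Q] [m W]]: <<t,t>,e> applied to <t,t> yields e.

e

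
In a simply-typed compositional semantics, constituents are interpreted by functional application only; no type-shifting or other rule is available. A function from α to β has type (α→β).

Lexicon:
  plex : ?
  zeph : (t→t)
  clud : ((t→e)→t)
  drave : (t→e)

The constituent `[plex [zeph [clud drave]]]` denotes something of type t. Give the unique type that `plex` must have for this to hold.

For [plex [zeph [clud drave]]] to have type t with [zeph [clud drave]] of type t, plex must be the function: plex : (t→t).

(t→t)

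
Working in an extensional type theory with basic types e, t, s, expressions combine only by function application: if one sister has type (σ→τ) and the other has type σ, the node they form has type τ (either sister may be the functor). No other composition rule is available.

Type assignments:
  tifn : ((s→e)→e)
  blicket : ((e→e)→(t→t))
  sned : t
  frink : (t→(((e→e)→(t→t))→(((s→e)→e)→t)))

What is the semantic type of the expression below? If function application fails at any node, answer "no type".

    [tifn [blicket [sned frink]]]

[sned frink]: (t→(((e→e)→(t→t))→(((s→e)→e)→t))) applied to t yields (((e→e)→(t→t))→(((s→e)→e)→t)).
[blicket [sned frink]]: (((e→e)→(t→t))→(((s→e)→e)→t)) applied to ((e→e)→(t→t)) yields (((s→e)→e)→t).
[tifn [blicket [sned frink]]]: (((s→e)→e)→t) applied to ((s→e)→e) yields t.

t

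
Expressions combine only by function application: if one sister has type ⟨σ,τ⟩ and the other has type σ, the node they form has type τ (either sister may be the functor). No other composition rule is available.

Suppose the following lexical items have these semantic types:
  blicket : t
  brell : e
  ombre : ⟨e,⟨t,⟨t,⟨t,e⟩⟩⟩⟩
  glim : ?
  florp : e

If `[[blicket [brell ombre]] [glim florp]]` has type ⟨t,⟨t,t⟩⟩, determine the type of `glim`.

⟨e,⟨⟨t,⟨t,e⟩⟩,⟨t,⟨t,t⟩⟩⟩⟩

At [[blicket [brell ombre]] [glim florp]] (required: ⟨t,⟨t,t⟩⟩): [blicket [brell ombre]] is ⟨t,⟨t,e⟩⟩, which is not a function with range ⟨t,⟨t,t⟩⟩; hence [glim florp] is the functor — type ⟨⟨t,⟨t,e⟩⟩,⟨t,⟨t,t⟩⟩⟩.
At [glim florp] (required: ⟨⟨t,⟨t,e⟩⟩,⟨t,⟨t,t⟩⟩⟩): florp is e, which is not a function with range ⟨⟨t,⟨t,e⟩⟩,⟨t,⟨t,t⟩⟩⟩; hence glim is the functor — type ⟨e,⟨⟨t,⟨t,e⟩⟩,⟨t,⟨t,t⟩⟩⟩⟩.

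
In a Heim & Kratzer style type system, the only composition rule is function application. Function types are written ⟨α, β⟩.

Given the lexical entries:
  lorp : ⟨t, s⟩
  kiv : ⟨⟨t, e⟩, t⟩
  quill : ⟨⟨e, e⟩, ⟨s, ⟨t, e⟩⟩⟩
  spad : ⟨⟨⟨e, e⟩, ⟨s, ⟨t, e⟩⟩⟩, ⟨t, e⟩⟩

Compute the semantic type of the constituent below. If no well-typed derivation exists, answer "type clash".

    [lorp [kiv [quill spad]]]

s

[quill spad]: functor spad : ⟨⟨⟨e, e⟩, ⟨s, ⟨t, e⟩⟩⟩, ⟨t, e⟩⟩, argument quill : ⟨⟨e, e⟩, ⟨s, ⟨t, e⟩⟩⟩; result ⟨t, e⟩.
[kiv [quill spad]]: functor kiv : ⟨⟨t, e⟩, t⟩, argument [quill spad] : ⟨t, e⟩; result t.
[lorp [kiv [quill spad]]]: functor lorp : ⟨t, s⟩, argument [kiv [quill spad]] : t; result s.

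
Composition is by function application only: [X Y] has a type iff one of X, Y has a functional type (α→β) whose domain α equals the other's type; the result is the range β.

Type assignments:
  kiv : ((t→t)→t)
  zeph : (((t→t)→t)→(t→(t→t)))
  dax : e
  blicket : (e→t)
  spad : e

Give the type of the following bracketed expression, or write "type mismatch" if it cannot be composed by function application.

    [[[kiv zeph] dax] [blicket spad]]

[kiv zeph]: functor zeph : (((t→t)→t)→(t→(t→t))), argument kiv : ((t→t)→t); result (t→(t→t)).
[[kiv zeph] dax]: (t→(t→t)) with e — neither is a function whose domain matches the other; composition fails here.

type mismatch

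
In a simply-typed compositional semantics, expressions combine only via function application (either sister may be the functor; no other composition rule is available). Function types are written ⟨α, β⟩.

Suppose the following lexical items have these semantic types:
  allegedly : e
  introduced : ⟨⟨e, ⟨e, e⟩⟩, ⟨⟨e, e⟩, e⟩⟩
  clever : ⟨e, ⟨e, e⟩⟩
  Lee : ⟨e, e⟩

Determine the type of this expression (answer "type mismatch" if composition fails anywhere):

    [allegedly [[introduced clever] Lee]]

[introduced clever]: functor introduced : ⟨⟨e, ⟨e, e⟩⟩, ⟨⟨e, e⟩, e⟩⟩, argument clever : ⟨e, ⟨e, e⟩⟩; result ⟨⟨e, e⟩, e⟩.
[[introduced clever] Lee]: functor [introduced clever] : ⟨⟨e, e⟩, e⟩, argument Lee : ⟨e, e⟩; result e.
At [allegedly [[introduced clever] Lee]]: neither e nor e can take the other as argument; the node is ill-typed.

type mismatch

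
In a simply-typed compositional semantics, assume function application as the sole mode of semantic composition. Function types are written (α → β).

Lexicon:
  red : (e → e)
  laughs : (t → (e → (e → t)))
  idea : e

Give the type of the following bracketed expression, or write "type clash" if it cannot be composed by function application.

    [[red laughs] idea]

[red laughs]: (e → e) and (t → (e → (e → t))) cannot combine by function application — type clash.

type clash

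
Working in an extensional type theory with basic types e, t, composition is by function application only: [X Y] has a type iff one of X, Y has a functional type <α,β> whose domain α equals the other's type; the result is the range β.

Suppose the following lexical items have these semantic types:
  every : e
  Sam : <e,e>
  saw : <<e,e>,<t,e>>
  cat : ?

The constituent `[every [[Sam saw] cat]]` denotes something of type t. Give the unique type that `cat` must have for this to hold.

<<t,e>,<e,t>>

[every [[Sam saw] cat]] must have type t. The sister every has type e; that is not a function onto t, so [[Sam saw] cat] must be the functor, of type <e,t>.
[[Sam saw] cat] must have type <e,t>. The sister [Sam saw] has type <t,e>; that is not a function onto <e,t>, so cat must be the functor, of type <<t,e>,<e,t>>.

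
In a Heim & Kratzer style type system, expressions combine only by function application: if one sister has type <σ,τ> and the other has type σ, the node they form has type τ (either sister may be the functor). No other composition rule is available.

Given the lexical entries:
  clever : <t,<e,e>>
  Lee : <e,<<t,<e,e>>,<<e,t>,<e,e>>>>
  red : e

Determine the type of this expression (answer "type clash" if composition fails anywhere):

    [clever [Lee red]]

[Lee red] — Lee of type <e,<<t,<e,e>>,<<e,t>,<e,e>>>> combines with red of type e: type <<t,<e,e>>,<<e,t>,<e,e>>>.
[clever [Lee red]] — [Lee red] of type <<t,<e,e>>,<<e,t>,<e,e>>> combines with clever of type <t,<e,e>>: type <<e,t>,<e,e>>.

<<e,t>,<e,e>>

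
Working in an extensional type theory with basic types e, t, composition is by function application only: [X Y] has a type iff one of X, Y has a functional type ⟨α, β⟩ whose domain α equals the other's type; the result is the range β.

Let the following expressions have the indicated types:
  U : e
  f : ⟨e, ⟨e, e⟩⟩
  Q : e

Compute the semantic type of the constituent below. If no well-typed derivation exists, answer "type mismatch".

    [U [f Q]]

e

[f Q] — f of type ⟨e, ⟨e, e⟩⟩ combines with Q of type e: type ⟨e, e⟩.
[U [f Q]] — [f Q] of type ⟨e, e⟩ combines with U of type e: type e.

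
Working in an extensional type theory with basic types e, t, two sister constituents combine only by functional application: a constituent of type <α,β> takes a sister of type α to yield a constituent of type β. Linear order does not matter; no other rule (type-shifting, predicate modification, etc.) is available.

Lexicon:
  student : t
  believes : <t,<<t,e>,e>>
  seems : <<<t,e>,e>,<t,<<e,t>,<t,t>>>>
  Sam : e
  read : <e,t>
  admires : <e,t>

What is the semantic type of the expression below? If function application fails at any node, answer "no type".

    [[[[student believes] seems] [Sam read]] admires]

At [student believes], believes : <t,<<t,e>,e>> takes student : t, giving <<t,e>,e>.
At [[student believes] seems], seems : <<<t,e>,e>,<t,<<e,t>,<t,t>>>> takes [student believes] : <<t,e>,e>, giving <t,<<e,t>,<t,t>>>.
At [Sam read], read : <e,t> takes Sam : e, giving t.
At [[[student believes] seems] [Sam read]], [[student believes] seems] : <t,<<e,t>,<t,t>>> takes [Sam read] : t, giving <<e,t>,<t,t>>.
At [[[[student believes] seems] [Sam read]] admires], [[[student believes] seems] [Sam read]] : <<e,t>,<t,t>> takes admires : <e,t>, giving <t,t>.

<t,t>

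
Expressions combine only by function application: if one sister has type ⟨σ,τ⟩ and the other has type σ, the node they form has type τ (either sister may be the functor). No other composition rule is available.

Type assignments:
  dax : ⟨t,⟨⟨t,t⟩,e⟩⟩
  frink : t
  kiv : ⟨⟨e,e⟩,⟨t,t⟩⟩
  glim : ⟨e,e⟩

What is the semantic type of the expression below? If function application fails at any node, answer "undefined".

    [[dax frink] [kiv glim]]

e

[dax frink] — dax of type ⟨t,⟨⟨t,t⟩,e⟩⟩ combines with frink of type t: type ⟨⟨t,t⟩,e⟩.
[kiv glim] — kiv of type ⟨⟨e,e⟩,⟨t,t⟩⟩ combines with glim of type ⟨e,e⟩: type ⟨t,t⟩.
[[dax frink] [kiv glim]] — [dax frink] of type ⟨⟨t,t⟩,e⟩ combines with [kiv glim] of type ⟨t,t⟩: type e.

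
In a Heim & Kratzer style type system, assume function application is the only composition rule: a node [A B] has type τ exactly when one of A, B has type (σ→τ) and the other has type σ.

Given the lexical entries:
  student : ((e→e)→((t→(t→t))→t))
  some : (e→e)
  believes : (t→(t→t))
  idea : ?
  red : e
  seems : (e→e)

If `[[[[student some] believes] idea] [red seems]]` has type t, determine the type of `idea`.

(t→(e→t))

At [[[[student some] believes] idea] [red seems]] (required: t): [red seems] is e, which is not a function with range t; hence [[[student some] believes] idea] is the functor — type (e→t).
At [[[student some] believes] idea] (required: (e→t)): [[student some] believes] is t, which is not a function with range (e→t); hence idea is the functor — type (t→(e→t)).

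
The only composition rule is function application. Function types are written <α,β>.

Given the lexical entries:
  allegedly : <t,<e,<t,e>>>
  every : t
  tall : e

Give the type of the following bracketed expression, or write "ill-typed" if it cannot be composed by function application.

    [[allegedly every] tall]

<t,e>

[allegedly every]: <t,<e,<t,e>>> applied to t yields <e,<t,e>>.
[[allegedly every] tall]: <e,<t,e>> applied to e yields <t,e>.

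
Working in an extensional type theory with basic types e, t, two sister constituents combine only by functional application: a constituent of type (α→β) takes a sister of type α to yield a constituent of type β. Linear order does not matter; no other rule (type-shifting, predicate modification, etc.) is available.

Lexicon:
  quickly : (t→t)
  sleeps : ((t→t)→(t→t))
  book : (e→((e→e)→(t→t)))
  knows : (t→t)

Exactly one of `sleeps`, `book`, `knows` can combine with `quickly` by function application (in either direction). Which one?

sleeps — combines: sleeps : ((t→t)→(t→t)) takes quickly : (t→t) as argument, giving (t→t).
book : (e→((e→e)→(t→t))) — quickly needs t; book needs e; neither fits.
knows : (t→t) — quickly needs t; knows needs t; neither fits.

sleeps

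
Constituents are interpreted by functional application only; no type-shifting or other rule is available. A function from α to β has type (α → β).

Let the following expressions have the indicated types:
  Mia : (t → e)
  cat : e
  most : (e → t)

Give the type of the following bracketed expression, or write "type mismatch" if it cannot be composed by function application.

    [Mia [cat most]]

[cat most]: most is (e → t), cat is e; result t.
[Mia [cat most]]: Mia is (t → e), [cat most] is t; result e.

e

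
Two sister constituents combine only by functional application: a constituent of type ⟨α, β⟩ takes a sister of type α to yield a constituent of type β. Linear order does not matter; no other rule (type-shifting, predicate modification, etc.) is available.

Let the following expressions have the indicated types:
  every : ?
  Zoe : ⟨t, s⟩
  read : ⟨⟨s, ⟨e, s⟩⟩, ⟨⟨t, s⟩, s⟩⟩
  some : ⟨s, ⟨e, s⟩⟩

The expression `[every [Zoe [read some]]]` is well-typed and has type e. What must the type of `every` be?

[every [Zoe [read some]]] is required to be e. [Zoe [read some]] : s cannot yield e as functor, so every : ⟨s, e⟩.

⟨s, e⟩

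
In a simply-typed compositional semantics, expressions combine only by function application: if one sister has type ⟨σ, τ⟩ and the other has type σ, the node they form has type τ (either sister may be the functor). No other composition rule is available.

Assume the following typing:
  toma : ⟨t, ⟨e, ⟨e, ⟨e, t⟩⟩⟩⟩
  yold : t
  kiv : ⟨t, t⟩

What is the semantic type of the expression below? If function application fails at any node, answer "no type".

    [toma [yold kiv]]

⟨e, ⟨e, ⟨e, t⟩⟩⟩

[yold kiv]: kiv is ⟨t, t⟩, yold is t; result t.
[toma [yold kiv]]: toma is ⟨t, ⟨e, ⟨e, ⟨e, t⟩⟩⟩⟩, [yold kiv] is t; result ⟨e, ⟨e, ⟨e, t⟩⟩⟩.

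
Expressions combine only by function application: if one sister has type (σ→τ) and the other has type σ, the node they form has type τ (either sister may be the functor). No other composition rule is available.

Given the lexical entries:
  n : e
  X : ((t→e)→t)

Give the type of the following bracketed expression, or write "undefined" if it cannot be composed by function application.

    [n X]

undefined

[n X]: e and ((t→e)→t) cannot combine by function application — type clash.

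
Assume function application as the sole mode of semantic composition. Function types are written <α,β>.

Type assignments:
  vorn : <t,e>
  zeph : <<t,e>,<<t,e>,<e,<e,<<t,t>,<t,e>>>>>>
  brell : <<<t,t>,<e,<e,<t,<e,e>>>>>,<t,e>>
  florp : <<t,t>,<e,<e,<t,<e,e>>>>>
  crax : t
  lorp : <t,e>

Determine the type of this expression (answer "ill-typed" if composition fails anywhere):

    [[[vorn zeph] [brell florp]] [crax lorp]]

<e,<<t,t>,<t,e>>>

[vorn zeph]: functor zeph : <<t,e>,<<t,e>,<e,<e,<<t,t>,<t,e>>>>>>, argument vorn : <t,e>; result <<t,e>,<e,<e,<<t,t>,<t,e>>>>>.
[brell florp]: functor brell : <<<t,t>,<e,<e,<t,<e,e>>>>>,<t,e>>, argument florp : <<t,t>,<e,<e,<t,<e,e>>>>>; result <t,e>.
[[vorn zeph] [brell florp]]: functor [vorn zeph] : <<t,e>,<e,<e,<<t,t>,<t,e>>>>>, argument [brell florp] : <t,e>; result <e,<e,<<t,t>,<t,e>>>>.
[crax lorp]: functor lorp : <t,e>, argument crax : t; result e.
[[[vorn zeph] [brell florp]] [crax lorp]]: functor [[vorn zeph] [brell florp]] : <e,<e,<<t,t>,<t,e>>>>, argument [crax lorp] : e; result <e,<<t,t>,<t,e>>>.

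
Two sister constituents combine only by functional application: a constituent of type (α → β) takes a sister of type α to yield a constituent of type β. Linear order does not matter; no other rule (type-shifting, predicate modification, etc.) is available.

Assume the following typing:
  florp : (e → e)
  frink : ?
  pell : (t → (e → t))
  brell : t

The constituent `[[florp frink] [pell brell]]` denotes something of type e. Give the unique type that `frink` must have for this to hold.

[[florp frink] [pell brell]] must have type e. The sister [pell brell] has type (e → t); that is not a function onto e, so [florp frink] must be the functor, of type ((e → t) → e).
[florp frink] must have type ((e → t) → e). The sister florp has type (e → e); that is not a function onto ((e → t) → e), so frink must be the functor, of type ((e → e) → ((e → t) → e)).

((e → e) → ((e → t) → e))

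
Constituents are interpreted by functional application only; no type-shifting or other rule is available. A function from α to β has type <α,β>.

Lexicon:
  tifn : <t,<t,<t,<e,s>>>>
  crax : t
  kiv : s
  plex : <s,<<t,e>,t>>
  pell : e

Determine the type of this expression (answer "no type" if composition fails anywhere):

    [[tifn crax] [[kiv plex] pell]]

no type

[tifn crax]: <t,<t,<t,<e,s>>>> applied to t yields <t,<t,<e,s>>>.
[kiv plex]: <s,<<t,e>,t>> applied to s yields <<t,e>,t>.
[[kiv plex] pell]: <<t,e>,t> and e cannot combine by function application — type clash.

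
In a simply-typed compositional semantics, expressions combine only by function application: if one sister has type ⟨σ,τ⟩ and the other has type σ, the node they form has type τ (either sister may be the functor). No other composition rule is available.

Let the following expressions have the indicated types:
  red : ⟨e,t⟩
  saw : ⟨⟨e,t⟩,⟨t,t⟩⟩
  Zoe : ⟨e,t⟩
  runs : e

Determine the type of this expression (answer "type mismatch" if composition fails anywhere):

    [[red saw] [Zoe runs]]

t

[red saw]: saw is ⟨⟨e,t⟩,⟨t,t⟩⟩, red is ⟨e,t⟩; result ⟨t,t⟩.
[Zoe runs]: Zoe is ⟨e,t⟩, runs is e; result t.
[[red saw] [Zoe runs]]: [red saw] is ⟨t,t⟩, [Zoe runs] is t; result t.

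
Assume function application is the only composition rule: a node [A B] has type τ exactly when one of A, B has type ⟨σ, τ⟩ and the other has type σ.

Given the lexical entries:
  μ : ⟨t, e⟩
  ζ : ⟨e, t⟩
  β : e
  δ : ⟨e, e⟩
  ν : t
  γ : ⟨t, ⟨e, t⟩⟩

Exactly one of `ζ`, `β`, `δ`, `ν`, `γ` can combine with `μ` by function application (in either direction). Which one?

ν

ζ : ⟨e, t⟩ — no; μ wants t, and ζ wants e.
β : e — no; μ wants t, and β wants nothing (atomic).
δ : ⟨e, e⟩ — no; μ wants t, and δ wants e.
ν — combines: μ : ⟨t, e⟩ takes ν : t as argument, giving e.
γ : ⟨t, ⟨e, t⟩⟩ — no; μ wants t, and γ wants t.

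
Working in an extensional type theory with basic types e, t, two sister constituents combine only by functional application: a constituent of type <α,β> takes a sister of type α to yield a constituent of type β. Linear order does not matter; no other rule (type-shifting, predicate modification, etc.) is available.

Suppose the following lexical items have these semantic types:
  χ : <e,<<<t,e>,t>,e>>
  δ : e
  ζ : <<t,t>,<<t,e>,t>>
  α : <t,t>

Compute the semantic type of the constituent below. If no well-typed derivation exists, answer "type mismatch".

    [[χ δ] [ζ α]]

[χ δ]: χ is <e,<<<t,e>,t>,e>>, δ is e; result <<<t,e>,t>,e>.
[ζ α]: ζ is <<t,t>,<<t,e>,t>>, α is <t,t>; result <<t,e>,t>.
[[χ δ] [ζ α]]: [χ δ] is <<<t,e>,t>,e>, [ζ α] is <<t,e>,t>; result e.

e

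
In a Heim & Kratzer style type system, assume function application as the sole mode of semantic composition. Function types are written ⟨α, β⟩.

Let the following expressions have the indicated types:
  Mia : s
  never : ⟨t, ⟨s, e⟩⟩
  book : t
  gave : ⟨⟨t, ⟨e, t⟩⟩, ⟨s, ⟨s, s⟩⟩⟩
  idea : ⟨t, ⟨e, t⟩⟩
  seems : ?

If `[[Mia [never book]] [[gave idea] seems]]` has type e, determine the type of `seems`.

[[Mia [never book]] [[gave idea] seems]] is required to be e. [Mia [never book]] : e cannot yield e as functor, so [[gave idea] seems] : ⟨e, e⟩.
[[gave idea] seems] is required to be ⟨e, e⟩. [gave idea] : ⟨s, ⟨s, s⟩⟩ cannot yield ⟨e, e⟩ as functor, so seems : ⟨⟨s, ⟨s, s⟩⟩, ⟨e, e⟩⟩.

⟨⟨s, ⟨s, s⟩⟩, ⟨e, e⟩⟩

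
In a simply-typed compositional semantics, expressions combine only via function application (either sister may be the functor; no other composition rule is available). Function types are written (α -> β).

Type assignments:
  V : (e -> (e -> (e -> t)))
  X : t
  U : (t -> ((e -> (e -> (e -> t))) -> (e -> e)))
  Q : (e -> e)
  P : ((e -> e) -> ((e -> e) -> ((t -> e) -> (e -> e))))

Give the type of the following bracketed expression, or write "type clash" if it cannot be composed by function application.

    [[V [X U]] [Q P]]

((t -> e) -> (e -> e))

[X U]: (t -> ((e -> (e -> (e -> t))) -> (e -> e))) applied to t yields ((e -> (e -> (e -> t))) -> (e -> e)).
[V [X U]]: ((e -> (e -> (e -> t))) -> (e -> e)) applied to (e -> (e -> (e -> t))) yields (e -> e).
[Q P]: ((e -> e) -> ((e -> e) -> ((t -> e) -> (e -> e)))) applied to (e -> e) yields ((e -> e) -> ((t -> e) -> (e -> e))).
[[V [X U]] [Q P]]: ((e -> e) -> ((t -> e) -> (e -> e))) applied to (e -> e) yields ((t -> e) -> (e -> e)).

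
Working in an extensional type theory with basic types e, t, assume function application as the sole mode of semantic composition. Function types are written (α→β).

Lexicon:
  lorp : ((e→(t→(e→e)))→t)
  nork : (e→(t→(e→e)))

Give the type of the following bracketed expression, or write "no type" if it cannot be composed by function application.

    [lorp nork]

[lorp nork]: lorp is ((e→(t→(e→e)))→t), nork is (e→(t→(e→e))); result t.

t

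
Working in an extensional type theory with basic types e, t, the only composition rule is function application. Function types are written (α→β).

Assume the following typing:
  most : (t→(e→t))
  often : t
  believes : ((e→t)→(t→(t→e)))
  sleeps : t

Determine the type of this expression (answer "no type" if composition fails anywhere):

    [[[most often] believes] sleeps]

[most often]: most is (t→(e→t)), often is t; result (e→t).
[[most often] believes]: believes is ((e→t)→(t→(t→e))), [most often] is (e→t); result (t→(t→e)).
[[[most often] believes] sleeps]: [[most often] believes] is (t→(t→e)), sleeps is t; result (t→e).

(t→e)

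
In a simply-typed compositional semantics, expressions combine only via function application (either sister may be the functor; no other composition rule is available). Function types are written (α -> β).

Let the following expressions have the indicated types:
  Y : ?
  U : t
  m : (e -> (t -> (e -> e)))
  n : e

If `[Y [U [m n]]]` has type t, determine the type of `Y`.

((e -> e) -> t)

[Y [U [m n]]] is required to be t. [U [m n]] : (e -> e) cannot yield t as functor, so Y : ((e -> e) -> t).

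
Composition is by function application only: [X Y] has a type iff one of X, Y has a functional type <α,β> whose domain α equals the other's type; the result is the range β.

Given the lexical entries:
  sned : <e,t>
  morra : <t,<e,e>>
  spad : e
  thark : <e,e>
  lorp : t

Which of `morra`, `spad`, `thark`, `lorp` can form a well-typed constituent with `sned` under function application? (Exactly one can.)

spad

morra : <t,<e,e>> — does not combine with sned.
spad — combines: sned : <e,t> takes spad : e as argument, giving t.
thark : <e,e> — does not combine with sned.
lorp : t — does not combine with sned.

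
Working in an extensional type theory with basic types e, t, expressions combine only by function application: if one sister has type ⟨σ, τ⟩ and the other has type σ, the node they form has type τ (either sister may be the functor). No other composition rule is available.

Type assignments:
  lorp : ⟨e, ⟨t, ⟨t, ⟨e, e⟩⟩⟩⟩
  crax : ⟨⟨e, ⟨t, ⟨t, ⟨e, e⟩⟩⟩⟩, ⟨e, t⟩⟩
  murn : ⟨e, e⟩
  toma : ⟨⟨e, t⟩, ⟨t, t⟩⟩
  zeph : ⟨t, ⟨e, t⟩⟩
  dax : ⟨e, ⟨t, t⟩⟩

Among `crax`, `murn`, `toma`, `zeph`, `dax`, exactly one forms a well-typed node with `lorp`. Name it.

crax — combines: crax : ⟨⟨e, ⟨t, ⟨t, ⟨e, e⟩⟩⟩⟩, ⟨e, t⟩⟩ takes lorp : ⟨e, ⟨t, ⟨t, ⟨e, e⟩⟩⟩⟩ as argument, giving ⟨e, t⟩.
murn : ⟨e, e⟩ — does not combine with lorp.
toma : ⟨⟨e, t⟩, ⟨t, t⟩⟩ — does not combine with lorp.
zeph : ⟨t, ⟨e, t⟩⟩ — does not combine with lorp.
dax : ⟨e, ⟨t, t⟩⟩ — does not combine with lorp.

crax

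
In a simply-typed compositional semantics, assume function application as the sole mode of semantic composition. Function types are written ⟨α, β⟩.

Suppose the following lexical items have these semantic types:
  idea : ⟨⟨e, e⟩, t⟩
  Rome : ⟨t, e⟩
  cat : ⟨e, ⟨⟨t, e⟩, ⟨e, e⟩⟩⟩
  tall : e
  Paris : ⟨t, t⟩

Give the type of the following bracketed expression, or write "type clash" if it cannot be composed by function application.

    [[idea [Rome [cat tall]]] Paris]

[cat tall]: cat is ⟨e, ⟨⟨t, e⟩, ⟨e, e⟩⟩⟩, tall is e; result ⟨⟨t, e⟩, ⟨e, e⟩⟩.
[Rome [cat tall]]: [cat tall] is ⟨⟨t, e⟩, ⟨e, e⟩⟩, Rome is ⟨t, e⟩; result ⟨e, e⟩.
[idea [Rome [cat tall]]]: idea is ⟨⟨e, e⟩, t⟩, [Rome [cat tall]] is ⟨e, e⟩; result t.
[[idea [Rome [cat tall]]] Paris]: Paris is ⟨t, t⟩, [idea [Rome [cat tall]]] is t; result t.

t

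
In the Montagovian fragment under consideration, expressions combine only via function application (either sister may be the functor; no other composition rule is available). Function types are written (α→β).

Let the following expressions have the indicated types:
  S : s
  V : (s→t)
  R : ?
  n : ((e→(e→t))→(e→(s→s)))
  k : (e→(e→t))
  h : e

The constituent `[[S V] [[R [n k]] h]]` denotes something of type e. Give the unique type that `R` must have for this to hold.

((e→(s→s))→(e→(t→e)))

[[S V] [[R [n k]] h]] is required to be e. [S V] : t cannot yield e as functor, so [[R [n k]] h] : (t→e).
[[R [n k]] h] is required to be (t→e). h : e cannot yield (t→e) as functor, so [R [n k]] : (e→(t→e)).
[R [n k]] is required to be (e→(t→e)). [n k] : (e→(s→s)) cannot yield (e→(t→e)) as functor, so R : ((e→(s→s))→(e→(t→e))).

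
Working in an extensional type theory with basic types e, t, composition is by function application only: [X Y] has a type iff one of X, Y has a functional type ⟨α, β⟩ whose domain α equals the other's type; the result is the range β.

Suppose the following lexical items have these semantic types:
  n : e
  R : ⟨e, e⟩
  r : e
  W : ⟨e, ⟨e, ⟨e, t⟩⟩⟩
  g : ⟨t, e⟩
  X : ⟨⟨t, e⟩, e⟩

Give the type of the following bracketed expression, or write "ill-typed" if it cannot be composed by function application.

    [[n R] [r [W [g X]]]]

t

[n R]: R is ⟨e, e⟩, n is e; result e.
[g X]: X is ⟨⟨t, e⟩, e⟩, g is ⟨t, e⟩; result e.
[W [g X]]: W is ⟨e, ⟨e, ⟨e, t⟩⟩⟩, [g X] is e; result ⟨e, ⟨e, t⟩⟩.
[r [W [g X]]]: [W [g X]] is ⟨e, ⟨e, t⟩⟩, r is e; result ⟨e, t⟩.
[[n R] [r [W [g X]]]]: [r [W [g X]]] is ⟨e, t⟩, [n R] is e; result t.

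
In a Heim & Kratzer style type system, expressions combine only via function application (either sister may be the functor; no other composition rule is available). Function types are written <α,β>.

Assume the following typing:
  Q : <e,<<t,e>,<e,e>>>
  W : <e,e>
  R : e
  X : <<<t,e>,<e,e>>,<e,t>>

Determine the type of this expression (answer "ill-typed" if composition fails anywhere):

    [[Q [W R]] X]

<e,t>

At [W R], W : <e,e> takes R : e, giving e.
At [Q [W R]], Q : <e,<<t,e>,<e,e>>> takes [W R] : e, giving <<t,e>,<e,e>>.
At [[Q [W R]] X], X : <<<t,e>,<e,e>>,<e,t>> takes [Q [W R]] : <<t,e>,<e,e>>, giving <e,t>.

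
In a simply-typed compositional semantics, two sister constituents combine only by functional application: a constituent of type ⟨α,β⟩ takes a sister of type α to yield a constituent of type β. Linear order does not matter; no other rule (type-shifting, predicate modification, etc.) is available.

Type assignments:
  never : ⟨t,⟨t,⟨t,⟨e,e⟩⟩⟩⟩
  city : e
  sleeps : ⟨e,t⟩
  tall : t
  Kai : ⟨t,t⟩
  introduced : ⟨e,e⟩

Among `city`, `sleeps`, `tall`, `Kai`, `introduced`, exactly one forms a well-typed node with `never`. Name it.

city : e — does not combine with never.
sleeps : ⟨e,t⟩ — does not combine with never.
tall — combines: never : ⟨t,⟨t,⟨t,⟨e,e⟩⟩⟩⟩ takes tall : t as argument, giving ⟨t,⟨t,⟨e,e⟩⟩⟩.
Kai : ⟨t,t⟩ — does not combine with never.
introduced : ⟨e,e⟩ — does not combine with never.

tall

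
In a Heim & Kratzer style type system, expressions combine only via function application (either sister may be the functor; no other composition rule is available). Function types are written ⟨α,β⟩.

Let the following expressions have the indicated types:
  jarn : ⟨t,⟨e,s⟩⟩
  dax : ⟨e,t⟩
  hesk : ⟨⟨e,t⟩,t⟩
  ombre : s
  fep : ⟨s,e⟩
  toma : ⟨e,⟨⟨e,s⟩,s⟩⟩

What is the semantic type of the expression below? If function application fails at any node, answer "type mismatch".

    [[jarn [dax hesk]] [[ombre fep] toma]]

s

[dax hesk]: hesk is ⟨⟨e,t⟩,t⟩, dax is ⟨e,t⟩; result t.
[jarn [dax hesk]]: jarn is ⟨t,⟨e,s⟩⟩, [dax hesk] is t; result ⟨e,s⟩.
[ombre fep]: fep is ⟨s,e⟩, ombre is s; result e.
[[ombre fep] toma]: toma is ⟨e,⟨⟨e,s⟩,s⟩⟩, [ombre fep] is e; result ⟨⟨e,s⟩,s⟩.
[[jarn [dax hesk]] [[ombre fep] toma]]: [[ombre fep] toma] is ⟨⟨e,s⟩,s⟩, [jarn [dax hesk]] is ⟨e,s⟩; result s.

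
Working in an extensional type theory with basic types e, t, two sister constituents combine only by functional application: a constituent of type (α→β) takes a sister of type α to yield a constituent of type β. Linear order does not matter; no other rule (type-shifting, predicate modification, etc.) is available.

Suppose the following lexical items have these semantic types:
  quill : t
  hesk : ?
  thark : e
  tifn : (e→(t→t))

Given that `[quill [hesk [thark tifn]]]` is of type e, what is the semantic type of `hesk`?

((t→t)→(t→e))

For [quill [hesk [thark tifn]]] to have type e with quill of type t, [hesk [thark tifn]] must be the function: [hesk [thark tifn]] : (t→e).
For [hesk [thark tifn]] to have type (t→e) with [thark tifn] of type (t→t), hesk must be the function: hesk : ((t→t)→(t→e)).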